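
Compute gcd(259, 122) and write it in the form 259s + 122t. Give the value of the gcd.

1

Euclidean algorithm:
259 = 2*122 + 15
122 = 8*15 + 2
15 = 7*2 + 1
2 = 2*1 + 0
gcd(259, 122) = 1.
Back-substituting:
1 = 15 − 7·2
1 = −7·122 + 57·15
1 = 57·259 − 121·122
So 1 = (57)·259 + (-121)·122.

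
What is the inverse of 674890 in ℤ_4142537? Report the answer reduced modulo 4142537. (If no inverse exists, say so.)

Extended Euclidean algorithm:
4142537 = 6·674890 + 93197
674890 = 7·93197 + 22511
93197 = 4·22511 + 3153
22511 = 7·3153 + 440
3153 = 7·440 + 73
440 = 6·73 + 2
73 = 36·2 + 1
2 = 2·1 + 0
gcd = 1, so the inverse exists. Back-substitute:
1 = 73 − 36·2
1 = −36·440 + 217·73
1 = 217·3153 − 1555·440
1 = −1555·22511 + 11102·3153
1 = 11102·93197 − 45963·22511
1 = −45963·674890 + 332843·93197
1 = 332843·4142537 − 2043021·674890
Thus 674890·(-2043021) ≡ 1 (mod 4142537); reducing, -2043021 mod 4142537 = 2099516.

2099516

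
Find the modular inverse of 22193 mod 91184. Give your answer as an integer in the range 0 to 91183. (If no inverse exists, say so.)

gcd(91184, 22193) by repeated division:
91184 = 4·22193 + 2412
22193 = 9·2412 + 485
2412 = 4·485 + 472
485 = 1·472 + 13
472 = 36·13 + 4
13 = 3·4 + 1
4 = 4·1 + 0
Since gcd(22193, 91184) = 1, back-substitute to write 1 as a combination:
1 = 13 − 3·4
1 = −3·472 + 109·13
1 = 109·485 − 112·472
1 = −112·2412 + 557·485
1 = 557·22193 − 5125·2412
1 = −5125·91184 + 21057·22193
So 22193·21057 ≡ 1 (mod 91184).

21057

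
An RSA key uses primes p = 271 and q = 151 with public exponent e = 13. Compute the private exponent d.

15577

φ(n) = (p−1)(q−1) = 270·150 = 40500.
Need d with 13·d ≡ 1 (mod 40500). Apply the extended Euclidean algorithm:
40500 = 3115·13 + 5
13 = 2·5 + 3
5 = 1·3 + 2
3 = 1·2 + 1
2 = 2·1 + 0
Back-substitute:
1 = 3 − 2
1 = −5 + 2·3
1 = 2·13 − 5·5
1 = −5·40500 + 15577·13
So 13·15577 ≡ 1 (mod 40500), hence d = 15577.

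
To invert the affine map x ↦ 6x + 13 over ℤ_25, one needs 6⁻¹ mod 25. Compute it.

Extended Euclidean algorithm:
25 = 4×6 + 1
6 = 6×1 + 0
Since gcd(6, 25) = 1, back-substitute to write 1 as a combination:
1 = 25 − 4·6
Thus 6·(-4) ≡ 1 (mod 25); reducing, -4 mod 25 = 21.

21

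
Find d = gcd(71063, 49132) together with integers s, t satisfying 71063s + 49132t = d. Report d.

1

Euclidean algorithm:
71063 = 1×49132 + 21931
49132 = 2×21931 + 5270
21931 = 4×5270 + 851
5270 = 6×851 + 164
851 = 5×164 + 31
164 = 5×31 + 9
31 = 3×9 + 4
9 = 2×4 + 1
4 = 4×1 + 0
gcd(71063, 49132) = 1.
Back-substituting:
1 = 9 − 2·4
1 = −2·31 + 7·9
1 = 7·164 − 37·31
1 = −37·851 + 192·164
1 = 192·5270 − 1189·851
1 = −1189·21931 + 4948·5270
1 = 4948·49132 − 11085·21931
1 = −11085·71063 + 16033·49132
So 1 = (-11085)·71063 + (16033)·49132.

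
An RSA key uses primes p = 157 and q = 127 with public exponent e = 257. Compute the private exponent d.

φ(n) = (p−1)(q−1) = 156·126 = 19656.
Need d with 257·d ≡ 1 (mod 19656). Apply the extended Euclidean algorithm:
19656 = 76×257 + 124
257 = 2×124 + 9
124 = 13×9 + 7
9 = 1×7 + 2
7 = 3×2 + 1
2 = 2×1 + 0
Back-substitute:
1 = 7 − 3·2
1 = −3·9 + 4·7
1 = 4·124 − 55·9
1 = −55·257 + 114·124
1 = 114·19656 − 8719·257
So 257·(-8719) ≡ 1 (mod 19656), hence d ≡ -8719 ≡ 10937 (mod 19656).

10937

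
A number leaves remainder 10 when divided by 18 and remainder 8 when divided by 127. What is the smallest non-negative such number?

262

Write x = 10 + 18·k. Then 18·k ≡ 8 − 10 ≡ 125 (mod 127).
Need 18⁻¹ mod 127. Extended Euclid on (127, 18):
127 = 7*18 + 1
18 = 18*1 + 0
Back-substitute:
1 = 127 − 7·18
18⁻¹ ≡ 120 (mod 127), so k ≡ 120·125 ≡ 14 (mod 127).
x = 10 + 18·14 = 262.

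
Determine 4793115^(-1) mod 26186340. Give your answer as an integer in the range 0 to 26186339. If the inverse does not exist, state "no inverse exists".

Compute gcd(4793115, 26186340):
26186340 = 5*4793115 + 2220765
4793115 = 2*2220765 + 351585
2220765 = 6*351585 + 111255
351585 = 3*111255 + 17820
111255 = 6*17820 + 4335
17820 = 4*4335 + 480
4335 = 9*480 + 15
480 = 32*15 + 0
gcd(4793115, 26186340) = 15 ≠ 1, so 4793115 has no multiplicative inverse modulo 26186340.

no inverse exists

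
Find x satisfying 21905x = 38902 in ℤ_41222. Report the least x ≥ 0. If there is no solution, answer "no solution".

First find gcd(21905, 41222):
41222 = 1·21905 + 19317
21905 = 1·19317 + 2588
19317 = 7·2588 + 1201
2588 = 2·1201 + 186
1201 = 6·186 + 85
186 = 2·85 + 16
85 = 5·16 + 5
16 = 3·5 + 1
5 = 5·1 + 0
gcd = 1, so a unique solution mod 41222 exists.
Back-substitute for the Bézout coefficients:
1 = 16 − 3·5
1 = −3·85 + 16·16
1 = 16·186 − 35·85
1 = −35·1201 + 226·186
1 = 226·2588 − 487·1201
1 = −487·19317 + 3635·2588
1 = 3635·21905 − 4122·19317
1 = −4122·41222 + 7757·21905
So 21905·(7757) ≡ 1 (mod 41222), giving 21905⁻¹ ≡ 7757.
x ≡ 21905⁻¹·38902 ≡ 7757·38902 ≡ 17774 (mod 41222).

17774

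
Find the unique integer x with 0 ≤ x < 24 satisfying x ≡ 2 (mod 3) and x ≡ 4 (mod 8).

20

Write x = 2 + 3·k. Then 3·k ≡ 4 − 2 ≡ 2 (mod 8).
Need 3⁻¹ mod 8. Extended Euclid on (8, 3):
8 = 2*3 + 2
3 = 1*2 + 1
2 = 2*1 + 0
Back-substitute:
1 = 3 − 2
1 = −8 + 3·3
3⁻¹ ≡ 3 (mod 8), so k ≡ 3·2 ≡ 6 (mod 8).
x = 2 + 3·6 = 20.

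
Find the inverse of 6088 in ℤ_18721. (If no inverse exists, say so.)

12863

Run Euclid on (18721, 6088):
18721 = 3·6088 + 457
6088 = 13·457 + 147
457 = 3·147 + 16
147 = 9·16 + 3
16 = 5·3 + 1
3 = 3·1 + 0
The gcd is 1. Working backward:
1 = 16 − 5·3
1 = −5·147 + 46·16
1 = 46·457 − 143·147
1 = −143·6088 + 1905·457
1 = 1905·18721 − 5858·6088
Thus 6088·(-5858) ≡ 1 (mod 18721); reducing, -5858 mod 18721 = 12863.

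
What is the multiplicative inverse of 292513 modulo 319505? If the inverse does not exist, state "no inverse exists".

280502

Apply the Euclidean algorithm to 319505 and 292513:
319505 = 1·292513 + 26992
292513 = 10·26992 + 22593
26992 = 1·22593 + 4399
22593 = 5·4399 + 598
4399 = 7·598 + 213
598 = 2·213 + 172
213 = 1·172 + 41
172 = 4·41 + 8
41 = 5·8 + 1
8 = 8·1 + 0
gcd = 1, so the inverse exists. Back-substitute:
1 = 41 − 5·8
1 = −5·172 + 21·41
1 = 21·213 − 26·172
1 = −26·598 + 73·213
1 = 73·4399 − 537·598
1 = −537·22593 + 2758·4399
1 = 2758·26992 − 3295·22593
1 = −3295·292513 + 35708·26992
1 = 35708·319505 − 39003·292513
So 292513·(-39003) ≡ 1 (mod 319505), and -39003 ≡ 280502 (mod 319505).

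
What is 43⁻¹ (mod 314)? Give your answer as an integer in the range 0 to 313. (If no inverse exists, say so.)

Apply the Euclidean algorithm to 314 and 43:
314 = 7·43 + 13
43 = 3·13 + 4
13 = 3·4 + 1
4 = 4·1 + 0
Since gcd(43, 314) = 1, back-substitute to write 1 as a combination:
1 = 13 − 3·4
1 = −3·43 + 10·13
1 = 10·314 − 73·43
So 43·(-73) ≡ 1 (mod 314), and -73 ≡ 241 (mod 314).

241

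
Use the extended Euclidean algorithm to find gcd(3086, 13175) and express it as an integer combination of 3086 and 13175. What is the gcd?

Repeated division:
13175 = 4*3086 + 831
3086 = 3*831 + 593
831 = 1*593 + 238
593 = 2*238 + 117
238 = 2*117 + 4
117 = 29*4 + 1
4 = 4*1 + 0
gcd(3086, 13175) = 1.
Working backward:
1 = 117 − 29·4
1 = −29·238 + 59·117
1 = 59·593 − 147·238
1 = −147·831 + 206·593
1 = 206·3086 − 765·831
1 = −765·13175 + 3266·3086
So 1 = (-765)·13175 + (3266)·3086.

1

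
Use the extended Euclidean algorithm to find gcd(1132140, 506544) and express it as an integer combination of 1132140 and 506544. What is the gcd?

12

Euclidean algorithm:
1132140 = 2·506544 + 119052
506544 = 4·119052 + 30336
119052 = 3·30336 + 28044
30336 = 1·28044 + 2292
28044 = 12·2292 + 540
2292 = 4·540 + 132
540 = 4·132 + 12
132 = 11·12 + 0
gcd(1132140, 506544) = 12.
Express as a combination:
12 = 540 − 4·132
12 = −4·2292 + 17·540
12 = 17·28044 − 208·2292
12 = −208·30336 + 225·28044
12 = 225·119052 − 883·30336
12 = −883·506544 + 3757·119052
12 = 3757·1132140 − 8397·506544
So 12 = (3757)·1132140 + (-8397)·506544.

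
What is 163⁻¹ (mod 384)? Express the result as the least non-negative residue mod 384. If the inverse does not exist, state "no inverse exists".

gcd(384, 163) by repeated division:
384 = 2·163 + 58
163 = 2·58 + 47
58 = 1·47 + 11
47 = 4·11 + 3
11 = 3·3 + 2
3 = 1·2 + 1
2 = 2·1 + 0
gcd = 1, so the inverse exists. Back-substitute:
1 = 3 − 2
1 = −11 + 4·3
1 = 4·47 − 17·11
1 = −17·58 + 21·47
1 = 21·163 − 59·58
1 = −59·384 + 139·163
So 163·139 ≡ 1 (mod 384).

139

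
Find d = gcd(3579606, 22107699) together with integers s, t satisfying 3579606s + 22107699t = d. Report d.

Euclidean algorithm:
22107699 = 6×3579606 + 630063
3579606 = 5×630063 + 429291
630063 = 1×429291 + 200772
429291 = 2×200772 + 27747
200772 = 7×27747 + 6543
27747 = 4×6543 + 1575
6543 = 4×1575 + 243
1575 = 6×243 + 117
243 = 2×117 + 9
117 = 13×9 + 0
gcd(3579606, 22107699) = 9.
Working backward:
9 = 243 − 2·117
9 = −2·1575 + 13·243
9 = 13·6543 − 54·1575
9 = −54·27747 + 229·6543
9 = 229·200772 − 1657·27747
9 = −1657·429291 + 3543·200772
9 = 3543·630063 − 5200·429291
9 = −5200·3579606 + 29543·630063
9 = 29543·22107699 − 182458·3579606
So 9 = (29543)·22107699 + (-182458)·3579606.

9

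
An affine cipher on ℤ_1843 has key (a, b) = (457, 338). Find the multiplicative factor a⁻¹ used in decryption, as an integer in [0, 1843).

Apply the Euclidean algorithm to 1843 and 457:
1843 = 4×457 + 15
457 = 30×15 + 7
15 = 2×7 + 1
7 = 7×1 + 0
gcd = 1, so the inverse exists. Back-substitute:
1 = 15 − 2·7
1 = −2·457 + 61·15
1 = 61·1843 − 246·457
So 457·(-246) ≡ 1 (mod 1843), and -246 ≡ 1597 (mod 1843).

1597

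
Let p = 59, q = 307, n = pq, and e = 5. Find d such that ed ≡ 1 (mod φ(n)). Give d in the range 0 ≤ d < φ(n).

φ(n) = (p−1)(q−1) = 58·306 = 17748.
Need d with 5·d ≡ 1 (mod 17748). Apply the extended Euclidean algorithm:
17748 = 3549·5 + 3
5 = 1·3 + 2
3 = 1·2 + 1
2 = 2·1 + 0
Back-substitute:
1 = 3 − 2
1 = −5 + 2·3
1 = 2·17748 − 7099·5
So 5·(-7099) ≡ 1 (mod 17748), hence d ≡ -7099 ≡ 10649 (mod 17748).

10649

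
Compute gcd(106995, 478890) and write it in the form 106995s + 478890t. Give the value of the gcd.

15

Apply Euclid's algorithm to 478890 and 106995:
478890 = 4*106995 + 50910
106995 = 2*50910 + 5175
50910 = 9*5175 + 4335
5175 = 1*4335 + 840
4335 = 5*840 + 135
840 = 6*135 + 30
135 = 4*30 + 15
30 = 2*15 + 0
gcd(106995, 478890) = 15.
Working backward:
15 = 135 − 4·30
15 = −4·840 + 25·135
15 = 25·4335 − 129·840
15 = −129·5175 + 154·4335
15 = 154·50910 − 1515·5175
15 = −1515·106995 + 3184·50910
15 = 3184·478890 − 14251·106995
So 15 = (3184)·478890 + (-14251)·106995.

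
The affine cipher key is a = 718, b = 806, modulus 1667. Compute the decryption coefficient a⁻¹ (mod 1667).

Extended Euclidean algorithm:
1667 = 2·718 + 231
718 = 3·231 + 25
231 = 9·25 + 6
25 = 4·6 + 1
6 = 6·1 + 0
The gcd is 1. Working backward:
1 = 25 − 4·6
1 = −4·231 + 37·25
1 = 37·718 − 115·231
1 = −115·1667 + 267·718
So 718·267 ≡ 1 (mod 1667).

267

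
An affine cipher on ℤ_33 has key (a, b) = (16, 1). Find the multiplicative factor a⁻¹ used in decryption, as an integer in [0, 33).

Apply the Euclidean algorithm to 33 and 16:
33 = 2×16 + 1
16 = 16×1 + 0
Since gcd(16, 33) = 1, back-substitute to write 1 as a combination:
1 = 33 − 2·16
Hence 16⁻¹ ≡ -2 ≡ 31 (mod 33).

31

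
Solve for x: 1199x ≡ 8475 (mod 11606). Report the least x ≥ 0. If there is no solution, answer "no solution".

5389

First find gcd(1199, 11606):
11606 = 9·1199 + 815
1199 = 1·815 + 384
815 = 2·384 + 47
384 = 8·47 + 8
47 = 5·8 + 7
8 = 1·7 + 1
7 = 7·1 + 0
gcd = 1, so a unique solution mod 11606 exists.
Back-substitute for the Bézout coefficients:
1 = 8 − 7
1 = −47 + 6·8
1 = 6·384 − 49·47
1 = −49·815 + 104·384
1 = 104·1199 − 153·815
1 = −153·11606 + 1481·1199
So 1199·(1481) ≡ 1 (mod 11606), giving 1199⁻¹ ≡ 1481.
x ≡ 1199⁻¹·8475 ≡ 1481·8475 ≡ 5389 (mod 11606).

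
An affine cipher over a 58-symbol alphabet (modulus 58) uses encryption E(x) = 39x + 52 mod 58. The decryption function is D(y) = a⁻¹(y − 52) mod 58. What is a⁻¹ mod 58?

gcd(58, 39) by repeated division:
58 = 1×39 + 19
39 = 2×19 + 1
19 = 19×1 + 0
The gcd is 1. Working backward:
1 = 39 − 2·19
1 = −2·58 + 3·39
So 39·3 ≡ 1 (mod 58).

3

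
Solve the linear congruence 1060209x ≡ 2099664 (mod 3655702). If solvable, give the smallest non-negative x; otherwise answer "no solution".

2516798

First find gcd(1060209, 3655702):
3655702 = 3×1060209 + 475075
1060209 = 2×475075 + 110059
475075 = 4×110059 + 34839
110059 = 3×34839 + 5542
34839 = 6×5542 + 1587
5542 = 3×1587 + 781
1587 = 2×781 + 25
781 = 31×25 + 6
25 = 4×6 + 1
6 = 6×1 + 0
gcd = 1, so a unique solution mod 3655702 exists.
Back-substitute for the Bézout coefficients:
1 = 25 − 4·6
1 = −4·781 + 125·25
1 = 125·1587 − 254·781
1 = −254·5542 + 887·1587
1 = 887·34839 − 5576·5542
1 = −5576·110059 + 17615·34839
1 = 17615·475075 − 76036·110059
1 = −76036·1060209 + 169687·475075
1 = 169687·3655702 − 585097·1060209
So 1060209·(-585097) ≡ 1 (mod 3655702), giving 1060209⁻¹ ≡ 3070605.
x ≡ 1060209⁻¹·2099664 ≡ 3070605·2099664 ≡ 2516798 (mod 3655702).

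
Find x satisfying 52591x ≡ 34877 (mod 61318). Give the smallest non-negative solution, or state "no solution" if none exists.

First find gcd(52591, 61318):
61318 = 1*52591 + 8727
52591 = 6*8727 + 229
8727 = 38*229 + 25
229 = 9*25 + 4
25 = 6*4 + 1
4 = 4*1 + 0
gcd = 1, so a unique solution mod 61318 exists.
Back-substitute for the Bézout coefficients:
1 = 25 − 6·4
1 = −6·229 + 55·25
1 = 55·8727 − 2096·229
1 = −2096·52591 + 12631·8727
1 = 12631·61318 − 14727·52591
So 52591·(-14727) ≡ 1 (mod 61318), giving 52591⁻¹ ≡ 46591.
x ≡ 52591⁻¹·34877 ≡ 46591·34877 ≡ 27307 (mod 61318).

27307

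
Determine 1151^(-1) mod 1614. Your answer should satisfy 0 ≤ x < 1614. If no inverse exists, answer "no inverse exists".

1241

Apply the Euclidean algorithm to 1614 and 1151:
1614 = 1×1151 + 463
1151 = 2×463 + 225
463 = 2×225 + 13
225 = 17×13 + 4
13 = 3×4 + 1
4 = 4×1 + 0
gcd = 1, so the inverse exists. Back-substitute:
1 = 13 − 3·4
1 = −3·225 + 52·13
1 = 52·463 − 107·225
1 = −107·1151 + 266·463
1 = 266·1614 − 373·1151
Hence 1151⁻¹ ≡ -373 ≡ 1241 (mod 1614).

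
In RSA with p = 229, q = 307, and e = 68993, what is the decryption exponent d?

φ(n) = (p−1)(q−1) = 228·306 = 69768.
Need d with 68993·d ≡ 1 (mod 69768). Apply the extended Euclidean algorithm:
69768 = 1·68993 + 775
68993 = 89·775 + 18
775 = 43·18 + 1
18 = 18·1 + 0
Back-substitute:
1 = 775 − 43·18
1 = −43·68993 + 3828·775
1 = 3828·69768 − 3871·68993
So 68993·(-3871) ≡ 1 (mod 69768), hence d ≡ -3871 ≡ 65897 (mod 69768).

65897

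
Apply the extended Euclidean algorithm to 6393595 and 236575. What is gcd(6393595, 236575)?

Apply Euclid's algorithm to 6393595 and 236575:
6393595 = 27×236575 + 6070
236575 = 38×6070 + 5915
6070 = 1×5915 + 155
5915 = 38×155 + 25
155 = 6×25 + 5
25 = 5×5 + 0
gcd(6393595, 236575) = 5.
Express as a combination:
5 = 155 − 6·25
5 = −6·5915 + 229·155
5 = 229·6070 − 235·5915
5 = −235·236575 + 9159·6070
5 = 9159·6393595 − 247528·236575
So 5 = (9159)·6393595 + (-247528)·236575.

5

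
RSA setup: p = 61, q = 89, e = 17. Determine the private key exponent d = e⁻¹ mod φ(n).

1553

φ(n) = (p−1)(q−1) = 60·88 = 5280.
Need d with 17·d ≡ 1 (mod 5280). Apply the extended Euclidean algorithm:
5280 = 310*17 + 10
17 = 1*10 + 7
10 = 1*7 + 3
7 = 2*3 + 1
3 = 3*1 + 0
Back-substitute:
1 = 7 − 2·3
1 = −2·10 + 3·7
1 = 3·17 − 5·10
1 = −5·5280 + 1553·17
So 17·1553 ≡ 1 (mod 5280), hence d = 1553.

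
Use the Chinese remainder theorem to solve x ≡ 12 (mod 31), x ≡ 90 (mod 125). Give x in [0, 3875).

Write x = 12 + 31·k. Then 31·k ≡ 90 − 12 ≡ 78 (mod 125).
Need 31⁻¹ mod 125. Extended Euclid on (125, 31):
125 = 4·31 + 1
31 = 31·1 + 0
Back-substitute:
1 = 125 − 4·31
31⁻¹ ≡ 121 (mod 125), so k ≡ 121·78 ≡ 63 (mod 125).
x = 12 + 31·63 = 1965.

1965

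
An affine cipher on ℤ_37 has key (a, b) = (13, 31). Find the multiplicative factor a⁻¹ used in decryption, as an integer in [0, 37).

Apply the Euclidean algorithm to 37 and 13:
37 = 2·13 + 11
13 = 1·11 + 2
11 = 5·2 + 1
2 = 2·1 + 0
The gcd is 1. Working backward:
1 = 11 − 5·2
1 = −5·13 + 6·11
1 = 6·37 − 17·13
Thus 13·(-17) ≡ 1 (mod 37); reducing, -17 mod 37 = 20.

20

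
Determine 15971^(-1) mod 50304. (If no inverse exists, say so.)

Run Euclid on (50304, 15971):
50304 = 3×15971 + 2391
15971 = 6×2391 + 1625
2391 = 1×1625 + 766
1625 = 2×766 + 93
766 = 8×93 + 22
93 = 4×22 + 5
22 = 4×5 + 2
5 = 2×2 + 1
2 = 2×1 + 0
gcd = 1, so the inverse exists. Back-substitute:
1 = 5 − 2·2
1 = −2·22 + 9·5
1 = 9·93 − 38·22
1 = −38·766 + 313·93
1 = 313·1625 − 664·766
1 = −664·2391 + 977·1625
1 = 977·15971 − 6526·2391
1 = −6526·50304 + 20555·15971
So 15971·20555 ≡ 1 (mod 50304).

20555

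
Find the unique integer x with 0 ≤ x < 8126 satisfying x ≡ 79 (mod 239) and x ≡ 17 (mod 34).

Write x = 79 + 239·k. Then 239·k ≡ 17 − 79 ≡ 6 (mod 34).
Need 239⁻¹ mod 34. Extended Euclid on (34, 1):
34 = 34*1 + 0
239⁻¹ ≡ 1 (mod 34), so k ≡ 1·6 ≡ 6 (mod 34).
x = 79 + 239·6 = 1513.

1513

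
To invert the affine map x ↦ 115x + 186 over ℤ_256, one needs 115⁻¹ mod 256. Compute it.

gcd(256, 115) by repeated division:
256 = 2*115 + 26
115 = 4*26 + 11
26 = 2*11 + 4
11 = 2*4 + 3
4 = 1*3 + 1
3 = 3*1 + 0
Since gcd(115, 256) = 1, back-substitute to write 1 as a combination:
1 = 4 − 3
1 = −11 + 3·4
1 = 3·26 − 7·11
1 = −7·115 + 31·26
1 = 31·256 − 69·115
Thus 115·(-69) ≡ 1 (mod 256); reducing, -69 mod 256 = 187.

187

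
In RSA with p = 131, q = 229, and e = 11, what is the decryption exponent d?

24251

φ(n) = (p−1)(q−1) = 130·228 = 29640.
Need d with 11·d ≡ 1 (mod 29640). Apply the extended Euclidean algorithm:
29640 = 2694·11 + 6
11 = 1·6 + 5
6 = 1·5 + 1
5 = 5·1 + 0
Back-substitute:
1 = 6 − 5
1 = −11 + 2·6
1 = 2·29640 − 5389·11
So 11·(-5389) ≡ 1 (mod 29640), hence d ≡ -5389 ≡ 24251 (mod 29640).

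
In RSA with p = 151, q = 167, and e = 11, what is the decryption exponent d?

φ(n) = (p−1)(q−1) = 150·166 = 24900.
Need d with 11·d ≡ 1 (mod 24900). Apply the extended Euclidean algorithm:
24900 = 2263×11 + 7
11 = 1×7 + 4
7 = 1×4 + 3
4 = 1×3 + 1
3 = 3×1 + 0
Back-substitute:
1 = 4 − 3
1 = −7 + 2·4
1 = 2·11 − 3·7
1 = −3·24900 + 6791·11
So 11·6791 ≡ 1 (mod 24900), hence d = 6791.

6791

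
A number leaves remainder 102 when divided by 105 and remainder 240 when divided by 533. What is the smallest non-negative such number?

5037

Write x = 102 + 105·k. Then 105·k ≡ 240 − 102 ≡ 138 (mod 533).
Need 105⁻¹ mod 533. Extended Euclid on (533, 105):
533 = 5*105 + 8
105 = 13*8 + 1
8 = 8*1 + 0
Back-substitute:
1 = 105 − 13·8
1 = −13·533 + 66·105
105⁻¹ ≡ 66 (mod 533), so k ≡ 66·138 ≡ 47 (mod 533).
x = 102 + 105·47 = 5037.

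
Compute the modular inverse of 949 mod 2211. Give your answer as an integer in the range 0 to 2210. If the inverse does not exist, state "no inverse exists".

Run Euclid on (2211, 949):
2211 = 2*949 + 313
949 = 3*313 + 10
313 = 31*10 + 3
10 = 3*3 + 1
3 = 3*1 + 0
The gcd is 1. Working backward:
1 = 10 − 3·3
1 = −3·313 + 94·10
1 = 94·949 − 285·313
1 = −285·2211 + 664·949
So 949·664 ≡ 1 (mod 2211).

664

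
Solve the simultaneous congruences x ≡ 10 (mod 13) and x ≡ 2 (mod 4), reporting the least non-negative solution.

Write x = 10 + 13·k. Then 13·k ≡ 2 − 10 ≡ 0 (mod 4).
Need 13⁻¹ mod 4. Extended Euclid on (4, 1):
4 = 4*1 + 0
13⁻¹ ≡ 1 (mod 4), so k ≡ 1·0 ≡ 0 (mod 4).
x = 10 + 13·0 = 10.

10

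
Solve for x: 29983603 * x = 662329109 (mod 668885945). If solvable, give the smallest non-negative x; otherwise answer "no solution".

First find gcd(29983603, 668885945):
668885945 = 22·29983603 + 9246679
29983603 = 3·9246679 + 2243566
9246679 = 4·2243566 + 272415
2243566 = 8·272415 + 64246
272415 = 4·64246 + 15431
64246 = 4·15431 + 2522
15431 = 6·2522 + 299
2522 = 8·299 + 130
299 = 2·130 + 39
130 = 3·39 + 13
39 = 3·13 + 0
gcd = 13 and 13 | 662329109, so solutions exist. Divide through by 13: 2306431x ≡ 50948393 (mod 51452765).
Now find 2306431⁻¹ mod 51452765:
51452765 = 22*2306431 + 711283
2306431 = 3*711283 + 172582
711283 = 4*172582 + 20955
172582 = 8*20955 + 4942
20955 = 4*4942 + 1187
4942 = 4*1187 + 194
1187 = 6*194 + 23
194 = 8*23 + 10
23 = 2*10 + 3
10 = 3*3 + 1
3 = 3*1 + 0
Back-substitute:
1 = 10 − 3·3
1 = −3·23 + 7·10
1 = 7·194 − 59·23
1 = −59·1187 + 361·194
1 = 361·4942 − 1503·1187
1 = −1503·20955 + 6373·4942
1 = 6373·172582 − 52487·20955
1 = −52487·711283 + 216321·172582
1 = 216321·2306431 − 701450·711283
1 = −701450·51452765 + 15648221·2306431
So 2306431⁻¹ ≡ 15648221 (mod 51452765).
Then x ≡ 15648221·50948393 ≡ 20912198 (mod 51452765); the smallest non-negative solution is x = 20912198.

20912198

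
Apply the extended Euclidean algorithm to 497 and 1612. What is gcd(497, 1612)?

1

Repeated division:
1612 = 3*497 + 121
497 = 4*121 + 13
121 = 9*13 + 4
13 = 3*4 + 1
4 = 4*1 + 0
gcd(497, 1612) = 1.
Back-substituting:
1 = 13 − 3·4
1 = −3·121 + 28·13
1 = 28·497 − 115·121
1 = −115·1612 + 373·497
So 1 = (-115)·1612 + (373)·497.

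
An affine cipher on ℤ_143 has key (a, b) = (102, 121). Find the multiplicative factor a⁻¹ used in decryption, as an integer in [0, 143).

Apply the Euclidean algorithm to 143 and 102:
143 = 1×102 + 41
102 = 2×41 + 20
41 = 2×20 + 1
20 = 20×1 + 0
gcd = 1, so the inverse exists. Back-substitute:
1 = 41 − 2·20
1 = −2·102 + 5·41
1 = 5·143 − 7·102
Thus 102·(-7) ≡ 1 (mod 143); reducing, -7 mod 143 = 136.

136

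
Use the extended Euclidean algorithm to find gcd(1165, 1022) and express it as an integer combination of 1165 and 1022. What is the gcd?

Euclidean algorithm:
1165 = 1*1022 + 143
1022 = 7*143 + 21
143 = 6*21 + 17
21 = 1*17 + 4
17 = 4*4 + 1
4 = 4*1 + 0
gcd(1165, 1022) = 1.
Express as a combination:
1 = 17 − 4·4
1 = −4·21 + 5·17
1 = 5·143 − 34·21
1 = −34·1022 + 243·143
1 = 243·1165 − 277·1022
So 1 = (243)·1165 + (-277)·1022.

1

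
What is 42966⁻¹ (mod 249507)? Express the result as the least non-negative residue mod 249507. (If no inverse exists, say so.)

no inverse exists

Euclidean algorithm on 249507, 42966:
249507 = 5×42966 + 34677
42966 = 1×34677 + 8289
34677 = 4×8289 + 1521
8289 = 5×1521 + 684
1521 = 2×684 + 153
684 = 4×153 + 72
153 = 2×72 + 9
72 = 8×9 + 0
gcd(42966, 249507) = 9 ≠ 1, so 42966 has no multiplicative inverse modulo 249507.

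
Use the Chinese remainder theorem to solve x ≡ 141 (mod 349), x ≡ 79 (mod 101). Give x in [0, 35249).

8866

Write x = 141 + 349·k. Then 349·k ≡ 79 − 141 ≡ 39 (mod 101).
Need 349⁻¹ mod 101. Extended Euclid on (101, 46):
101 = 2×46 + 9
46 = 5×9 + 1
9 = 9×1 + 0
Back-substitute:
1 = 46 − 5·9
1 = −5·101 + 11·46
349⁻¹ ≡ 11 (mod 101), so k ≡ 11·39 ≡ 25 (mod 101).
x = 141 + 349·25 = 8866.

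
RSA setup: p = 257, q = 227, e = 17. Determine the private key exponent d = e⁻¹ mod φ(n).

φ(n) = (p−1)(q−1) = 256·226 = 57856.
Need d with 17·d ≡ 1 (mod 57856). Apply the extended Euclidean algorithm:
57856 = 3403·17 + 5
17 = 3·5 + 2
5 = 2·2 + 1
2 = 2·1 + 0
Back-substitute:
1 = 5 − 2·2
1 = −2·17 + 7·5
1 = 7·57856 − 23823·17
So 17·(-23823) ≡ 1 (mod 57856), hence d ≡ -23823 ≡ 34033 (mod 57856).

34033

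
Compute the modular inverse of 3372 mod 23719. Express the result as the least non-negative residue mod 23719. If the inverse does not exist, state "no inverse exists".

5775

gcd(23719, 3372) by repeated division:
23719 = 7×3372 + 115
3372 = 29×115 + 37
115 = 3×37 + 4
37 = 9×4 + 1
4 = 4×1 + 0
Since gcd(3372, 23719) = 1, back-substitute to write 1 as a combination:
1 = 37 − 9·4
1 = −9·115 + 28·37
1 = 28·3372 − 821·115
1 = −821·23719 + 5775·3372
So 3372·5775 ≡ 1 (mod 23719).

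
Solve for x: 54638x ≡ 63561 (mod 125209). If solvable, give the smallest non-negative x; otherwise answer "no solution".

11709

First find gcd(54638, 125209):
125209 = 2×54638 + 15933
54638 = 3×15933 + 6839
15933 = 2×6839 + 2255
6839 = 3×2255 + 74
2255 = 30×74 + 35
74 = 2×35 + 4
35 = 8×4 + 3
4 = 1×3 + 1
3 = 3×1 + 0
gcd = 1, so a unique solution mod 125209 exists.
Back-substitute for the Bézout coefficients:
1 = 4 − 3
1 = −35 + 9·4
1 = 9·74 − 19·35
1 = −19·2255 + 579·74
1 = 579·6839 − 1756·2255
1 = −1756·15933 + 4091·6839
1 = 4091·54638 − 14029·15933
1 = −14029·125209 + 32149·54638
So 54638·(32149) ≡ 1 (mod 125209), giving 54638⁻¹ ≡ 32149.
x ≡ 54638⁻¹·63561 ≡ 32149·63561 ≡ 11709 (mod 125209).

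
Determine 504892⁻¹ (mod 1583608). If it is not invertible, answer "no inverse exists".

Compute gcd(504892, 1583608):
1583608 = 3·504892 + 68932
504892 = 7·68932 + 22368
68932 = 3·22368 + 1828
22368 = 12·1828 + 432
1828 = 4·432 + 100
432 = 4·100 + 32
100 = 3·32 + 4
32 = 8·4 + 0
The gcd is 4, not 1, hence no inverse exists.

no inverse exists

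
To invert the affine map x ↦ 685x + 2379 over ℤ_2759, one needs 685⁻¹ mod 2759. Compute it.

Extended Euclidean algorithm:
2759 = 4·685 + 19
685 = 36·19 + 1
19 = 19·1 + 0
Since gcd(685, 2759) = 1, back-substitute to write 1 as a combination:
1 = 685 − 36·19
1 = −36·2759 + 145·685
So 685·145 ≡ 1 (mod 2759).

145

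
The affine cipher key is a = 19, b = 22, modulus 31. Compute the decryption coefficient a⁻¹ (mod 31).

Extended Euclidean algorithm:
31 = 1·19 + 12
19 = 1·12 + 7
12 = 1·7 + 5
7 = 1·5 + 2
5 = 2·2 + 1
2 = 2·1 + 0
Since gcd(19, 31) = 1, back-substitute to write 1 as a combination:
1 = 5 − 2·2
1 = −2·7 + 3·5
1 = 3·12 − 5·7
1 = −5·19 + 8·12
1 = 8·31 − 13·19
Hence 19⁻¹ ≡ -13 ≡ 18 (mod 31).

18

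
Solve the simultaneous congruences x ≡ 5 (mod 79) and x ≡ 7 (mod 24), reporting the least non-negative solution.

Write x = 5 + 79·k. Then 79·k ≡ 7 − 5 ≡ 2 (mod 24).
Need 79⁻¹ mod 24. Extended Euclid on (24, 7):
24 = 3*7 + 3
7 = 2*3 + 1
3 = 3*1 + 0
Back-substitute:
1 = 7 − 2·3
1 = −2·24 + 7·7
79⁻¹ ≡ 7 (mod 24), so k ≡ 7·2 ≡ 14 (mod 24).
x = 5 + 79·14 = 1111.

1111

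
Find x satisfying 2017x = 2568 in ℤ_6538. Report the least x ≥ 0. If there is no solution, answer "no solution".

First find gcd(2017, 6538):
6538 = 3*2017 + 487
2017 = 4*487 + 69
487 = 7*69 + 4
69 = 17*4 + 1
4 = 4*1 + 0
gcd = 1, so a unique solution mod 6538 exists.
Back-substitute for the Bézout coefficients:
1 = 69 − 17·4
1 = −17·487 + 120·69
1 = 120·2017 − 497·487
1 = −497·6538 + 1611·2017
So 2017·(1611) ≡ 1 (mod 6538), giving 2017⁻¹ ≡ 1611.
x ≡ 2017⁻¹·2568 ≡ 1611·2568 ≡ 5032 (mod 6538).

5032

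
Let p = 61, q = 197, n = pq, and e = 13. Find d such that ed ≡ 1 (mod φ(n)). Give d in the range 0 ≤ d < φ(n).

φ(n) = (p−1)(q−1) = 60·196 = 11760.
Need d with 13·d ≡ 1 (mod 11760). Apply the extended Euclidean algorithm:
11760 = 904×13 + 8
13 = 1×8 + 5
8 = 1×5 + 3
5 = 1×3 + 2
3 = 1×2 + 1
2 = 2×1 + 0
Back-substitute:
1 = 3 − 2
1 = −5 + 2·3
1 = 2·8 − 3·5
1 = −3·13 + 5·8
1 = 5·11760 − 4523·13
So 13·(-4523) ≡ 1 (mod 11760), hence d ≡ -4523 ≡ 7237 (mod 11760).

7237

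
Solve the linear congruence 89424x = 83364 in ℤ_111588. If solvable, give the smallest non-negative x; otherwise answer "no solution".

First find gcd(89424, 111588):
111588 = 1*89424 + 22164
89424 = 4*22164 + 768
22164 = 28*768 + 660
768 = 1*660 + 108
660 = 6*108 + 12
108 = 9*12 + 0
gcd = 12 and 12 | 83364, so solutions exist. Divide through by 12: 7452x ≡ 6947 (mod 9299).
Now find 7452⁻¹ mod 9299:
9299 = 1*7452 + 1847
7452 = 4*1847 + 64
1847 = 28*64 + 55
64 = 1*55 + 9
55 = 6*9 + 1
9 = 9*1 + 0
Back-substitute:
1 = 55 − 6·9
1 = −6·64 + 7·55
1 = 7·1847 − 202·64
1 = −202·7452 + 815·1847
1 = 815·9299 − 1017·7452
So 7452·(-1017) ≡ 1 (mod 9299), i.e. 7452⁻¹ ≡ 8282.
Then x ≡ 8282·6947 ≡ 2141 (mod 9299); the smallest non-negative solution is x = 2141.

2141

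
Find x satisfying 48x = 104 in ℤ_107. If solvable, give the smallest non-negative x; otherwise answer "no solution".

First find gcd(48, 107):
107 = 2·48 + 11
48 = 4·11 + 4
11 = 2·4 + 3
4 = 1·3 + 1
3 = 3·1 + 0
gcd = 1, so a unique solution mod 107 exists.
Back-substitute for the Bézout coefficients:
1 = 4 − 3
1 = −11 + 3·4
1 = 3·48 − 13·11
1 = −13·107 + 29·48
So 48·(29) ≡ 1 (mod 107), giving 48⁻¹ ≡ 29.
x ≡ 48⁻¹·104 ≡ 29·104 ≡ 20 (mod 107).

20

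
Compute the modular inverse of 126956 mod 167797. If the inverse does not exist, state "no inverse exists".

48526

Extended Euclidean algorithm:
167797 = 1×126956 + 40841
126956 = 3×40841 + 4433
40841 = 9×4433 + 944
4433 = 4×944 + 657
944 = 1×657 + 287
657 = 2×287 + 83
287 = 3×83 + 38
83 = 2×38 + 7
38 = 5×7 + 3
7 = 2×3 + 1
3 = 3×1 + 0
gcd = 1, so the inverse exists. Back-substitute:
1 = 7 − 2·3
1 = −2·38 + 11·7
1 = 11·83 − 24·38
1 = −24·287 + 83·83
1 = 83·657 − 190·287
1 = −190·944 + 273·657
1 = 273·4433 − 1282·944
1 = −1282·40841 + 11811·4433
1 = 11811·126956 − 36715·40841
1 = −36715·167797 + 48526·126956
So 126956·48526 ≡ 1 (mod 167797).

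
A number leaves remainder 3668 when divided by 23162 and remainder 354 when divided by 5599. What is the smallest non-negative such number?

Write x = 3668 + 23162·k. Then 23162·k ≡ 354 − 3668 ≡ 2285 (mod 5599).
Need 23162⁻¹ mod 5599. Extended Euclid on (5599, 766):
5599 = 7*766 + 237
766 = 3*237 + 55
237 = 4*55 + 17
55 = 3*17 + 4
17 = 4*4 + 1
4 = 4*1 + 0
Back-substitute:
1 = 17 − 4·4
1 = −4·55 + 13·17
1 = 13·237 − 56·55
1 = −56·766 + 181·237
1 = 181·5599 − 1323·766
23162⁻¹ ≡ 4276 (mod 5599), so k ≡ 4276·2285 ≡ 405 (mod 5599).
x = 3668 + 23162·405 = 9384278.

9384278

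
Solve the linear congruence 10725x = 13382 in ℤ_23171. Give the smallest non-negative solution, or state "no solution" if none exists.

6824

First find gcd(10725, 23171):
23171 = 2·10725 + 1721
10725 = 6·1721 + 399
1721 = 4·399 + 125
399 = 3·125 + 24
125 = 5·24 + 5
24 = 4·5 + 4
5 = 1·4 + 1
4 = 4·1 + 0
gcd = 1, so a unique solution mod 23171 exists.
Back-substitute for the Bézout coefficients:
1 = 5 − 4
1 = −24 + 5·5
1 = 5·125 − 26·24
1 = −26·399 + 83·125
1 = 83·1721 − 358·399
1 = −358·10725 + 2231·1721
1 = 2231·23171 − 4820·10725
So 10725·(-4820) ≡ 1 (mod 23171), giving 10725⁻¹ ≡ 18351.
x ≡ 10725⁻¹·13382 ≡ 18351·13382 ≡ 6824 (mod 23171).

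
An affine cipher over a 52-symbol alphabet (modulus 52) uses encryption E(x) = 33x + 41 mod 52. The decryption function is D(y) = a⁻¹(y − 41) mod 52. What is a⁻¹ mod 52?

41

Run Euclid on (52, 33):
52 = 1×33 + 19
33 = 1×19 + 14
19 = 1×14 + 5
14 = 2×5 + 4
5 = 1×4 + 1
4 = 4×1 + 0
gcd = 1, so the inverse exists. Back-substitute:
1 = 5 − 4
1 = −14 + 3·5
1 = 3·19 − 4·14
1 = −4·33 + 7·19
1 = 7·52 − 11·33
So 33·(-11) ≡ 1 (mod 52), and -11 ≡ 41 (mod 52).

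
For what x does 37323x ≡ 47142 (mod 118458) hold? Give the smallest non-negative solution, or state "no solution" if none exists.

5400

First find gcd(37323, 118458):
118458 = 3·37323 + 6489
37323 = 5·6489 + 4878
6489 = 1·4878 + 1611
4878 = 3·1611 + 45
1611 = 35·45 + 36
45 = 1·36 + 9
36 = 4·9 + 0
gcd = 9 and 9 | 47142, so solutions exist. Divide through by 9: 4147x ≡ 5238 (mod 13162).
Now find 4147⁻¹ mod 13162:
13162 = 3×4147 + 721
4147 = 5×721 + 542
721 = 1×542 + 179
542 = 3×179 + 5
179 = 35×5 + 4
5 = 1×4 + 1
4 = 4×1 + 0
Back-substitute:
1 = 5 − 4
1 = −179 + 36·5
1 = 36·542 − 109·179
1 = −109·721 + 145·542
1 = 145·4147 − 834·721
1 = −834·13162 + 2647·4147
So 4147⁻¹ ≡ 2647 (mod 13162).
Then x ≡ 2647·5238 ≡ 5400 (mod 13162); the smallest non-negative solution is x = 5400.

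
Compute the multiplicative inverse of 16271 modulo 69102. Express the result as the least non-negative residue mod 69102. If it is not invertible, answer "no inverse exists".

30905

Apply the Euclidean algorithm to 69102 and 16271:
69102 = 4*16271 + 4018
16271 = 4*4018 + 199
4018 = 20*199 + 38
199 = 5*38 + 9
38 = 4*9 + 2
9 = 4*2 + 1
2 = 2*1 + 0
The gcd is 1. Working backward:
1 = 9 − 4·2
1 = −4·38 + 17·9
1 = 17·199 − 89·38
1 = −89·4018 + 1797·199
1 = 1797·16271 − 7277·4018
1 = −7277·69102 + 30905·16271
So 16271·30905 ≡ 1 (mod 69102).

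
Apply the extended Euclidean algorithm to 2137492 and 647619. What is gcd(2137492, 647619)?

7

Apply Euclid's algorithm to 2137492 and 647619:
2137492 = 3×647619 + 194635
647619 = 3×194635 + 63714
194635 = 3×63714 + 3493
63714 = 18×3493 + 840
3493 = 4×840 + 133
840 = 6×133 + 42
133 = 3×42 + 7
42 = 6×7 + 0
gcd(2137492, 647619) = 7.
Working backward:
7 = 133 − 3·42
7 = −3·840 + 19·133
7 = 19·3493 − 79·840
7 = −79·63714 + 1441·3493
7 = 1441·194635 − 4402·63714
7 = −4402·647619 + 14647·194635
7 = 14647·2137492 − 48343·647619
So 7 = (14647)·2137492 + (-48343)·647619.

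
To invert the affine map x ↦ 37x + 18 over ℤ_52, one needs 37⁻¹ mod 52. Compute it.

gcd(52, 37) by repeated division:
52 = 1*37 + 15
37 = 2*15 + 7
15 = 2*7 + 1
7 = 7*1 + 0
The gcd is 1. Working backward:
1 = 15 − 2·7
1 = −2·37 + 5·15
1 = 5·52 − 7·37
Hence 37⁻¹ ≡ -7 ≡ 45 (mod 52).

45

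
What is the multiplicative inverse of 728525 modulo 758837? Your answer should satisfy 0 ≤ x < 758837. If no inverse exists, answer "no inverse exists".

571506

Apply the Euclidean algorithm to 758837 and 728525:
758837 = 1·728525 + 30312
728525 = 24·30312 + 1037
30312 = 29·1037 + 239
1037 = 4·239 + 81
239 = 2·81 + 77
81 = 1·77 + 4
77 = 19·4 + 1
4 = 4·1 + 0
The gcd is 1. Working backward:
1 = 77 − 19·4
1 = −19·81 + 20·77
1 = 20·239 − 59·81
1 = −59·1037 + 256·239
1 = 256·30312 − 7483·1037
1 = −7483·728525 + 179848·30312
1 = 179848·758837 − 187331·728525
Thus 728525·(-187331) ≡ 1 (mod 758837); reducing, -187331 mod 758837 = 571506.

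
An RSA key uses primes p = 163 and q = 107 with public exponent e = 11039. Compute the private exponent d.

8579

φ(n) = (p−1)(q−1) = 162·106 = 17172.
Need d with 11039·d ≡ 1 (mod 17172). Apply the extended Euclidean algorithm:
17172 = 1*11039 + 6133
11039 = 1*6133 + 4906
6133 = 1*4906 + 1227
4906 = 3*1227 + 1225
1227 = 1*1225 + 2
1225 = 612*2 + 1
2 = 2*1 + 0
Back-substitute:
1 = 1225 − 612·2
1 = −612·1227 + 613·1225
1 = 613·4906 − 2451·1227
1 = −2451·6133 + 3064·4906
1 = 3064·11039 − 5515·6133
1 = −5515·17172 + 8579·11039
So 11039·8579 ≡ 1 (mod 17172), hence d = 8579.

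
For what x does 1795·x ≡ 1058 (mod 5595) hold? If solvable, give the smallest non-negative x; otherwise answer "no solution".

no solution

gcd(1795, 5595):
5595 = 3×1795 + 210
1795 = 8×210 + 115
210 = 1×115 + 95
115 = 1×95 + 20
95 = 4×20 + 15
20 = 1×15 + 5
15 = 3×5 + 0
gcd = 5, but 5 ∤ 1058, so the congruence has no solution.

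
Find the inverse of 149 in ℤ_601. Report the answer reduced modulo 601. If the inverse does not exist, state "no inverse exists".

480

Extended Euclidean algorithm:
601 = 4·149 + 5
149 = 29·5 + 4
5 = 1·4 + 1
4 = 4·1 + 0
Since gcd(149, 601) = 1, back-substitute to write 1 as a combination:
1 = 5 − 4
1 = −149 + 30·5
1 = 30·601 − 121·149
Thus 149·(-121) ≡ 1 (mod 601); reducing, -121 mod 601 = 480.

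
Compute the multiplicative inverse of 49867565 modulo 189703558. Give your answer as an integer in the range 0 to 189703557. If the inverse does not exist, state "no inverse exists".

Compute gcd(49867565, 189703558):
189703558 = 3·49867565 + 40100863
49867565 = 1·40100863 + 9766702
40100863 = 4·9766702 + 1034055
9766702 = 9·1034055 + 460207
1034055 = 2·460207 + 113641
460207 = 4·113641 + 5643
113641 = 20·5643 + 781
5643 = 7·781 + 176
781 = 4·176 + 77
176 = 2·77 + 22
77 = 3·22 + 11
22 = 2·11 + 0
The gcd is 11, not 1, hence no inverse exists.

no inverse exists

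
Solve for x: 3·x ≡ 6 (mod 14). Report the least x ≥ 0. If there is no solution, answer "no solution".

First find gcd(3, 14):
14 = 4·3 + 2
3 = 1·2 + 1
2 = 2·1 + 0
gcd = 1, so a unique solution mod 14 exists.
Back-substitute for the Bézout coefficients:
1 = 3 − 2
1 = −14 + 5·3
So 3·(5) ≡ 1 (mod 14), giving 3⁻¹ ≡ 5.
x ≡ 3⁻¹·6 ≡ 5·6 ≡ 2 (mod 14).

2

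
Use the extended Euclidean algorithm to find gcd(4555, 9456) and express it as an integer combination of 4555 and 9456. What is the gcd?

Apply Euclid's algorithm to 9456 and 4555:
9456 = 2×4555 + 346
4555 = 13×346 + 57
346 = 6×57 + 4
57 = 14×4 + 1
4 = 4×1 + 0
gcd(4555, 9456) = 1.
Express as a combination:
1 = 57 − 14·4
1 = −14·346 + 85·57
1 = 85·4555 − 1119·346
1 = −1119·9456 + 2323·4555
So 1 = (-1119)·9456 + (2323)·4555.

1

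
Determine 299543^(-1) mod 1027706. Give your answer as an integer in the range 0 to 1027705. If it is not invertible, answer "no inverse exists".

Extended Euclidean algorithm:
1027706 = 3×299543 + 129077
299543 = 2×129077 + 41389
129077 = 3×41389 + 4910
41389 = 8×4910 + 2109
4910 = 2×2109 + 692
2109 = 3×692 + 33
692 = 20×33 + 32
33 = 1×32 + 1
32 = 32×1 + 0
The gcd is 1. Working backward:
1 = 33 − 32
1 = −692 + 21·33
1 = 21·2109 − 64·692
1 = −64·4910 + 149·2109
1 = 149·41389 − 1256·4910
1 = −1256·129077 + 3917·41389
1 = 3917·299543 − 9090·129077
1 = −9090·1027706 + 31187·299543
So 299543·31187 ≡ 1 (mod 1027706).

31187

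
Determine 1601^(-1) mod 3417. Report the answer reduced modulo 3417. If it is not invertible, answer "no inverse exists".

890

Run Euclid on (3417, 1601):
3417 = 2×1601 + 215
1601 = 7×215 + 96
215 = 2×96 + 23
96 = 4×23 + 4
23 = 5×4 + 3
4 = 1×3 + 1
3 = 3×1 + 0
The gcd is 1. Working backward:
1 = 4 − 3
1 = −23 + 6·4
1 = 6·96 − 25·23
1 = −25·215 + 56·96
1 = 56·1601 − 417·215
1 = −417·3417 + 890·1601
So 1601·890 ≡ 1 (mod 3417).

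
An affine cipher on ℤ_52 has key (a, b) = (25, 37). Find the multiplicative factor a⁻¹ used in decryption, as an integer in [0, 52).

25

Run Euclid on (52, 25):
52 = 2×25 + 2
25 = 12×2 + 1
2 = 2×1 + 0
gcd = 1, so the inverse exists. Back-substitute:
1 = 25 − 12·2
1 = −12·52 + 25·25
So 25·25 ≡ 1 (mod 52).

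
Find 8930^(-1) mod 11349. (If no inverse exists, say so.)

Run Euclid on (11349, 8930):
11349 = 1*8930 + 2419
8930 = 3*2419 + 1673
2419 = 1*1673 + 746
1673 = 2*746 + 181
746 = 4*181 + 22
181 = 8*22 + 5
22 = 4*5 + 2
5 = 2*2 + 1
2 = 2*1 + 0
Since gcd(8930, 11349) = 1, back-substitute to write 1 as a combination:
1 = 5 − 2·2
1 = −2·22 + 9·5
1 = 9·181 − 74·22
1 = −74·746 + 305·181
1 = 305·1673 − 684·746
1 = −684·2419 + 989·1673
1 = 989·8930 − 3651·2419
1 = −3651·11349 + 4640·8930
So 8930·4640 ≡ 1 (mod 11349).

4640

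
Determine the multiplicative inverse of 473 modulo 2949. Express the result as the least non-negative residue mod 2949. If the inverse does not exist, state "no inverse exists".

Apply the Euclidean algorithm to 2949 and 473:
2949 = 6×473 + 111
473 = 4×111 + 29
111 = 3×29 + 24
29 = 1×24 + 5
24 = 4×5 + 4
5 = 1×4 + 1
4 = 4×1 + 0
Since gcd(473, 2949) = 1, back-substitute to write 1 as a combination:
1 = 5 − 4
1 = −24 + 5·5
1 = 5·29 − 6·24
1 = −6·111 + 23·29
1 = 23·473 − 98·111
1 = −98·2949 + 611·473
So 473·611 ≡ 1 (mod 2949).

611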